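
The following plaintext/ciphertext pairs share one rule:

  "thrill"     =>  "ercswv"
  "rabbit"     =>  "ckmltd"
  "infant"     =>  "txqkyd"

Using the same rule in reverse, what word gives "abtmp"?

Shifts by position in thrill: pos 0: t→e (+11), pos 1: h→r (+10), pos 2: r→c (+11), pos 3: i→s (+10) — repeating every 2. It's a Vigenère-style cipher with numeric key [11,10]: position i shifts by key[i mod 2].
Decoding abtmp: a−11=p, b−10=r, t−11=i, m−10=c, p−11=e.

price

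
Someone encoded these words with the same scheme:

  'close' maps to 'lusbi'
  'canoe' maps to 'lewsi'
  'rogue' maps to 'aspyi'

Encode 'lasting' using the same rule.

uebcmwp

The shift depends on letter class: consonant c→l is +9, but vowel o→s is +4. Two shifts are in play — +4 for a/e/i/o/u, +9 for every other letter.
For lasting: l(cons)+9=u, a(vowel)+4=e, s(cons)+9=b, t(cons)+9=c, i(vowel)+4=m, n(cons)+9=w, g(cons)+9=p.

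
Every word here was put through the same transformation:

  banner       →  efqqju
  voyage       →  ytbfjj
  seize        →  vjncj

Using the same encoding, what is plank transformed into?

The shift depends on letter class: consonant b→e is +3, but vowel a→f is +5. Vowels shift forward by 5 and consonants shift forward by 3.
For plank: p(cons)+3=s, l(cons)+3=o, a(vowel)+5=f, n(cons)+3=q, k(cons)+3=n.

sofqn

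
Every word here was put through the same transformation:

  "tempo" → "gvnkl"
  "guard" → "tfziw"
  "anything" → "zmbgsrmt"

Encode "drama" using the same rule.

wiznz

Each pair mirrors across the alphabet (t↔g, e↔v, m↔n): positions sum to 25. Letters are reflected about the middle of the alphabet (position → 25−position): Atbash.
On drama: d↔w, r↔i, a↔z, m↔n, a↔z.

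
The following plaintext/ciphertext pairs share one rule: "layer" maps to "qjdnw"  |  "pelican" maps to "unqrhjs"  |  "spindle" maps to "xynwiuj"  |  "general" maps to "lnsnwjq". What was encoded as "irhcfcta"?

Shifts by position in layer: pos 0: l→q (+5), pos 1: a→j (+9), pos 2: y→d (+5), pos 3: e→n (+9) — repeating every 2. The shifts repeat in a cycle of length 2: positions 0,1,… shift by +5, +9, then the pattern repeats.
Reversing it on irhcfcta: i−5=d, r−9=i, h−5=c, c−9=t, f−5=a, c−9=t, t−5=o, a−9=r.

dictator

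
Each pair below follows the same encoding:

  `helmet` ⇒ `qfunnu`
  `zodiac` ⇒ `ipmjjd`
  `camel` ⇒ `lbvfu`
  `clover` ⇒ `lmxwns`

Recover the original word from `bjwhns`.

singer

A repeating key of period 2 is used — shifts +9, +1 over and over.
Decoding bjwhns: b−9=s, j−1=i, w−9=n, h−1=g, n−9=e, s−1=r.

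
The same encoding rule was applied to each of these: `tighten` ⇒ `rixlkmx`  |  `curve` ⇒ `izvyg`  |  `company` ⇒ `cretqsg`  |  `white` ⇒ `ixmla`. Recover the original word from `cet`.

The output letters match the input read backwards, each shifted +4: tighten reversed is nethgit. Two steps: reverse the string, then apply a Caesar shift of +4.
Undoing it on cet: shift back: c−4=y, e−4=a, t−4=p → yap; then reverse → pay.

pay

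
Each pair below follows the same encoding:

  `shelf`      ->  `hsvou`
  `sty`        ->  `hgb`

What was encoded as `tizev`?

grave

Each letter is replaced by its mirror in the alphabet: a↔z, b↔y, c↔x, and so on (the Atbash cipher).
Undoing it on tizev: t↔g, i↔r, z↔a, e↔v, v↔e.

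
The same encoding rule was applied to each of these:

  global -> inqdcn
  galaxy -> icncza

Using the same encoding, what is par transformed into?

rct

Compare letters: g→i is +2, l→n is +2, o→q is +2 — a constant shift. Each letter is shifted forward by 2 in the alphabet (a Caesar shift of +2).
For par: p+2=r, a+2=c, r+2=t.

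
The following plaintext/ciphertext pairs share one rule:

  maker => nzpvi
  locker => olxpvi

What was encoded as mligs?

Each pair mirrors across the alphabet (m↔n, a↔z, k↔p): positions sum to 25. Each letter is replaced by its mirror in the alphabet: a↔z, b↔y, c↔x, and so on (the Atbash cipher).
Decoding mligs: m↔n, l↔o, i↔r, g↔t, s↔h.

north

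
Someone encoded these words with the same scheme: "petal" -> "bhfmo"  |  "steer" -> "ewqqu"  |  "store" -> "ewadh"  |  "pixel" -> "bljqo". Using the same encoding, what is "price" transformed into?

Shifts by position in petal: pos 0: p→b (+12), pos 1: e→h (+3), pos 2: t→f (+12), pos 3: a→m (+12), pos 4: l→o (+3) — repeating every 3. A repeating key of period 3 is used — shifts +12, +3, +12 over and over.
On price: p+12=b, r+3=u, i+12=u, c+12=o, e+3=h.

buuoh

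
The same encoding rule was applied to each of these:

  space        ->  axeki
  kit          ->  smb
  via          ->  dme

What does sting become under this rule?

abmvo

The shift depends on letter class: consonant s→a is +8, but vowel a→e is +4. Vowels shift forward by 4 and consonants shift forward by 8.
For sting: s(cons)+8=a, t(cons)+8=b, i(vowel)+4=m, n(cons)+8=v, g(cons)+8=o.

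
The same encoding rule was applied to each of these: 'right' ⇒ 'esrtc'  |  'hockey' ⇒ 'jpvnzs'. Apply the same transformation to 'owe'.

phz

The output letters match the input read backwards, each shifted +11: right reversed is thgir. Two steps: reverse the string, then apply a Caesar shift of +11.
For owe: reverse → ewo; then shift: e+11=p, w+11=h, o+11=z.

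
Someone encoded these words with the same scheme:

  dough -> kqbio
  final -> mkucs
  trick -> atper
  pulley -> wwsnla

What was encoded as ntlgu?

green

Shifts by position in dough: pos 0: d→k (+7), pos 1: o→q (+2), pos 2: u→b (+7), pos 3: g→i (+2) — repeating every 2. It's a Vigenère-style cipher with numeric key [7,2]: position i shifts by key[i mod 2].
Undoing it on ntlgu: n−7=g, t−2=r, l−7=e, g−2=e, u−7=n.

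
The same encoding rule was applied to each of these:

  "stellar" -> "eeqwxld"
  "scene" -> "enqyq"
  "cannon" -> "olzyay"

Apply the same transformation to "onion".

A repeating key of period 2 is used — shifts +12, +11 over and over.
Applying it to onion: o+12=a, n+11=y, i+12=u, o+11=z, n+12=z.

ayuzz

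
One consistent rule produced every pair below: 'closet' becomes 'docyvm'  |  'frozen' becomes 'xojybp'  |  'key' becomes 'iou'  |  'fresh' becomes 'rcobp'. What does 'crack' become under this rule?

umkbm

Two steps: reverse the string, then apply a Caesar shift of +10.
Applying it to crack: reverse → kcarc; then shift: k+10=u, c+10=m, a+10=k, r+10=b, c+10=m.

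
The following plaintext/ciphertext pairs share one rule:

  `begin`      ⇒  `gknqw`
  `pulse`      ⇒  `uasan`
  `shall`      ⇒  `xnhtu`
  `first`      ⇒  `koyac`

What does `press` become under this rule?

uxlab

In begin: b→g is +5, e→k is +6, g→n is +7, i→q is +8 — the shift increases by 1 each position. Letter i (0-indexed) is shifted by i+5, so successive shifts are 5, 6, 7, ….
On press: p+5=u, r+6=x, e+7=l, s+8=a, s+9=b.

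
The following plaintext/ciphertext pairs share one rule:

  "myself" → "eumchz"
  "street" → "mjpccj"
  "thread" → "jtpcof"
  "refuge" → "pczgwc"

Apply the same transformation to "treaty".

m(12)→e(4) and y(24)→u(20) fit y≡23x+14 (mod 26); the inverse of 23 mod 26 is 17. Each letter's alphabet position (a=0..z=25) is mapped through 23·x+14 mod 26 — an affine cipher.
For treaty: t(19)→23·19+14≡9=j; r(17)→23·17+14≡15=p; e(4)→23·4+14≡2=c; a(0)→23·0+14≡14=o; t(19)→23·19+14≡9=j; y(24)→23·24+14≡20=u (all mod 26).

jpcoju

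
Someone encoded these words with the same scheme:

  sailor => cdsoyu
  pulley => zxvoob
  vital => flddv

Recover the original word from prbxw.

A repeating key of period 2 is used — shifts +10, +3 over and over.
Undoing it on prbxw: p−10=f, r−3=o, b−10=r, x−3=u, w−10=m.

forum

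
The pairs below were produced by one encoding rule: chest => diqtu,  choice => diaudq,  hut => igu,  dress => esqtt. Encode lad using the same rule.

The shift depends on letter class: consonant c→d is +1, but vowel e→q is +12. Vowels shift forward by 12 and consonants shift forward by 1.
On lad: l(cons)+1=m, a(vowel)+12=m, d(cons)+1=e.

mme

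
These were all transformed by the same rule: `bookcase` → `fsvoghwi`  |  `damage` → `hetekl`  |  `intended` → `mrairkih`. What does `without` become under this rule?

Shifts by position in bookcase: pos 0: b→f (+4), pos 1: o→s (+4), pos 2: o→v (+7), pos 3: k→o (+4), pos 4: c→g (+4), pos 5: a→h (+7) — repeating every 3. It's a Vigenère-style cipher with numeric key [4,4,7]: position i shifts by key[i mod 3].
For without: w+4=a, i+4=m, t+7=a, h+4=l, o+4=s, u+7=b, t+4=x.

amalsbx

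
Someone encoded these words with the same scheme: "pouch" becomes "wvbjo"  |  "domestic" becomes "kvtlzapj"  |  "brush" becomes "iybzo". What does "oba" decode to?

It's a constant shift of +7 (ROT7).
Decoding oba: o−7=h, b−7=u, a−7=t.

hut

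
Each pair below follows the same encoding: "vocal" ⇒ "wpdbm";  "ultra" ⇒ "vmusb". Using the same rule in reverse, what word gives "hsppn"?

It's a constant shift of +1 (ROT1).
Reversing it on hsppn: h−1=g, s−1=r, p−1=o, p−1=o, n−1=m.

groom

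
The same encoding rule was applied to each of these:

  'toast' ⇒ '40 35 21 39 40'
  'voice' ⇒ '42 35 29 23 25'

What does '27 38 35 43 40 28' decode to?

t is letter #20 and maps to 40: an offset of 20. The number is (letter's place in the alphabet, a=1) + 20.
Decoding 27 38 35 43 40 28: 27→(27−20)÷1=7=g, 38→(38−20)÷1=18=r, 35→(35−20)÷1=15=o, 43→(43−20)÷1=23=w, 40→(40−20)÷1=20=t, 28→(28−20)÷1=8=h.

growth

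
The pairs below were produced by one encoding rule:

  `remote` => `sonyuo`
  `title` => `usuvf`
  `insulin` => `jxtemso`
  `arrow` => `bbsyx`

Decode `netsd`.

It's a Vigenère-style cipher with numeric key [1,10]: position i shifts by key[i mod 2].
Reversing it on netsd: n−1=m, e−10=u, t−1=s, s−10=i, d−1=c.

music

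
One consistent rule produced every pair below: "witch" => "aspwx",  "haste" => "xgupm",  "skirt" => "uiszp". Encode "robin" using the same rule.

zobst

w(22)→a(0) and i(8)→s(18) fit y≡21x+6 (mod 26); the inverse of 21 mod 26 is 5. Each letter's alphabet position (a=0..z=25) is mapped through 21·x+6 mod 26 — an affine cipher.
Applying it to robin: r(17)→21·17+6≡25=z; o(14)→21·14+6≡14=o; b(1)→21·1+6≡1=b; i(8)→21·8+6≡18=s; n(13)→21·13+6≡19=t (all mod 26).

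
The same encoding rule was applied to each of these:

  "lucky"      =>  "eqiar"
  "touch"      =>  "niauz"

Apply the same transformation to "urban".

The output letters match the input read backwards, each shifted +6: lucky reversed is ykcul. Two steps: reverse the string, then apply a Caesar shift of +6.
On urban: reverse → nabru; then shift: n+6=t, a+6=g, b+6=h, r+6=x, u+6=a.

tghxa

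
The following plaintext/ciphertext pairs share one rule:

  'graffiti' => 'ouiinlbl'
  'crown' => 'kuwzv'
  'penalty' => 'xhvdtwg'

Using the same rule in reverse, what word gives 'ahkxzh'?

secure

The shifts repeat in a cycle of length 2: positions 0,1,… shift by +8, +3, then the pattern repeats.
Reversing it on ahkxzh: a−8=s, h−3=e, k−8=c, x−3=u, z−8=r, h−3=e.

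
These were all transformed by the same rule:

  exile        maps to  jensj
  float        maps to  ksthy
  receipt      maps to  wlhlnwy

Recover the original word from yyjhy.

Shifts by position in exile: pos 0: e→j (+5), pos 1: x→e (+7), pos 2: i→n (+5), pos 3: l→s (+7) — repeating every 2. It's a Vigenère-style cipher with numeric key [5,7]: position i shifts by key[i mod 2].
Decoding yyjhy: y−5=t, y−7=r, j−5=e, h−7=a, y−5=t.

treat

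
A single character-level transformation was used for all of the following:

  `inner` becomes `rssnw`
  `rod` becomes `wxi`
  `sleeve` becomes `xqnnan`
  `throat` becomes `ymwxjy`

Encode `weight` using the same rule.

Two shifts are in play — +9 for a/e/i/o/u, +5 for every other letter.
For weight: w(cons)+5=b, e(vowel)+9=n, i(vowel)+9=r, g(cons)+5=l, h(cons)+5=m, t(cons)+5=y.

bnrlmy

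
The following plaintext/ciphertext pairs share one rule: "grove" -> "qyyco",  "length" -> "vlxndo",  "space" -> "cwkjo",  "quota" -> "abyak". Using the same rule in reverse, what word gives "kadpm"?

attic

The shifts repeat in a cycle of length 2: positions 0,1,… shift by +10, +7, then the pattern repeats.
Undoing it on kadpm: k−10=a, a−7=t, d−10=t, p−7=i, m−10=c.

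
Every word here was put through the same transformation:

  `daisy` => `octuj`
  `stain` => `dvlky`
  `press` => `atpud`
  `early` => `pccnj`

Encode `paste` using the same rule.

acdvp

Shifts by position in daisy: pos 0: d→o (+11), pos 1: a→c (+2), pos 2: i→t (+11), pos 3: s→u (+2) — repeating every 2. A repeating key of period 2 is used — shifts +11, +2 over and over.
On paste: p+11=a, a+2=c, s+11=d, t+2=v, e+11=p.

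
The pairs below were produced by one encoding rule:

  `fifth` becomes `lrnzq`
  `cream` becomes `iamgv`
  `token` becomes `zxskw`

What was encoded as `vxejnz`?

powder

Shifts by position in fifth: pos 0: f→l (+6), pos 1: i→r (+9), pos 2: f→n (+8), pos 3: t→z (+6), pos 4: h→q (+9) — repeating every 3. It's a Vigenère-style cipher with numeric key [6,9,8]: position i shifts by key[i mod 3].
Undoing it on vxejnz: v−6=p, x−9=o, e−8=w, j−6=d, n−9=e, z−8=r.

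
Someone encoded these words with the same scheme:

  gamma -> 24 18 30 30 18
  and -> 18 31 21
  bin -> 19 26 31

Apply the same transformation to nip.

31 26 33

g is letter #7 and maps to 24: an offset of 17. Each letter is replaced by its alphabet position (a=1..z=26) + 17.
For nip: n=14→31, i=9→26, p=16→33.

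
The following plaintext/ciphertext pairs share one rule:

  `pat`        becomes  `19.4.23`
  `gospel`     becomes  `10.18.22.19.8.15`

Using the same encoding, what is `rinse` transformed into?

21.12.17.22.8

p is letter #16 and maps to 19: an offset of 3. Each letter is replaced by its alphabet position (a=1..z=26) + 3.
For rinse: r=18→21, i=9→12, n=14→17, s=19→22, e=5→8.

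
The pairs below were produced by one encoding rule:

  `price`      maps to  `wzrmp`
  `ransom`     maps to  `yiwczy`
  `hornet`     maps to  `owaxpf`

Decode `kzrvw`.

drill

In price: p→w is +7, r→z is +8, i→r is +9, c→m is +10 — the shift increases by 1 each position. Each letter shifts forward by (position + 7), i.e. 7, 8, 9, … — the shift grows by one for each successive letter.
Reversing it on kzrvw: k−7=d, z−8=r, r−9=i, v−10=l, w−11=l.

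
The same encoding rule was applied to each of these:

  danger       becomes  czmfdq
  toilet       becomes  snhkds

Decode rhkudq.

It's a constant shift of +25 (ROT25).
Undoing it on rhkudq: r−25=s, h−25=i, k−25=l, u−25=v, d−25=e, q−25=r.

silver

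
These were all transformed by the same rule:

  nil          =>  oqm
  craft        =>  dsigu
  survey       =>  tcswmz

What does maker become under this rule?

nilms

The shift depends on letter class: consonant n→o is +1, but vowel i→q is +8. Vowels shift forward by 8 and consonants shift forward by 1.
For maker: m(cons)+1=n, a(vowel)+8=i, k(cons)+1=l, e(vowel)+8=m, r(cons)+1=s.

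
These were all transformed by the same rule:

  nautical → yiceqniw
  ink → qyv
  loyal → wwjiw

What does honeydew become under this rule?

swymjomh

The shift depends on letter class: consonant n→y is +11, but vowel a→i is +8. The rule splits by letter class: vowels +8, consonants +11.
Applying it to honeydew: h(cons)+11=s, o(vowel)+8=w, n(cons)+11=y, e(vowel)+8=m, y(cons)+11=j, d(cons)+11=o, e(vowel)+8=m, w(cons)+11=h.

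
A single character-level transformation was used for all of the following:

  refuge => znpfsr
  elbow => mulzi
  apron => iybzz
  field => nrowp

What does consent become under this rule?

kxxdqah

In refuge: r→z is +8, e→n is +9, f→p is +10, u→f is +11 — the shift increases by 1 each position. Letter i (0-indexed) is shifted by i+8, so successive shifts are 8, 9, 10, ….
For consent: c+8=k, o+9=x, n+10=x, s+11=d, e+12=q, n+13=a, t+14=h.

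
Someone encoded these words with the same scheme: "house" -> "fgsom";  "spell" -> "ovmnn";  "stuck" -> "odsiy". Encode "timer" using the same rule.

Each letter's alphabet position (a=0..z=25) is mapped through 15·x+4 mod 26 — an affine cipher.
On timer: t(19)→15·19+4≡3=d; i(8)→15·8+4≡20=u; m(12)→15·12+4≡2=c; e(4)→15·4+4≡12=m; r(17)→15·17+4≡25=z (all mod 26).

ducmz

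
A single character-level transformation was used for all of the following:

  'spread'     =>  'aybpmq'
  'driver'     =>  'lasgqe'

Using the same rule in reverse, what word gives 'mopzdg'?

In spread: s→a is +8, p→y is +9, r→b is +10, e→p is +11 — the shift increases by 1 each position. Each letter shifts forward by (position + 8), i.e. 8, 9, 10, … — the shift grows by one for each successive letter.
Undoing it on mopzdg: m−8=e, o−9=f, p−10=f, z−11=o, d−12=r, g−13=t.

effort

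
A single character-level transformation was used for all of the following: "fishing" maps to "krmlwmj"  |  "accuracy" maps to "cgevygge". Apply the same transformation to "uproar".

vesvty

The output letters match the input read backwards, each shifted +4: fishing reversed is gnihsif. Read the word backwards and shift each letter +4.
For uproar: reverse → raorpu; then shift: r+4=v, a+4=e, o+4=s, r+4=v, p+4=t, u+4=y.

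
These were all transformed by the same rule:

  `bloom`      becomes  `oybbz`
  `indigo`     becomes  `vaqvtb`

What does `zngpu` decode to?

match

Compare letters: b→o is +13, l→y is +13, o→b is +13 — a constant shift. It's a constant shift of +13 (ROT13).
Decoding zngpu: z−13=m, n−13=a, g−13=t, p−13=c, u−13=h.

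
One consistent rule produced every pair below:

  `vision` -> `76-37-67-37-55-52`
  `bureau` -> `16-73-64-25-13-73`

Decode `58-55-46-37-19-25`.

v(#22)→76 and i(#9)→37: differences scale by 3, so n = 3·pos + 10. With a=1..z=26, the number is 3·pos + 10.
Decoding 58-55-46-37-19-25: 58→(58−10)÷3=16=p, 55→(55−10)÷3=15=o, 46→(46−10)÷3=12=l, 37→(37−10)÷3=9=i, 19→(19−10)÷3=3=c, 25→(25−10)÷3=5=e.

police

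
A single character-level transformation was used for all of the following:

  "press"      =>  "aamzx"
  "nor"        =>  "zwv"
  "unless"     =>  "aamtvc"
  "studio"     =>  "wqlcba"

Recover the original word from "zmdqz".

river

The output letters match the input read backwards, each shifted +8: press reversed is sserp. The word is reversed, then every letter is shifted forward by 8.
Decoding zmdqz: shift back: z−8=r, m−8=e, d−8=v, q−8=i, z−8=r → revir; then reverse → river.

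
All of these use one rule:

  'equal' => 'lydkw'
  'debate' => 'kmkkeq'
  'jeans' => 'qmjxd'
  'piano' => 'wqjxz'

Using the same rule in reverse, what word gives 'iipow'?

bagel

In equal: e→l is +7, q→y is +8, u→d is +9, a→k is +10 — the shift increases by 1 each position. Letter i (0-indexed) is shifted by i+7, so successive shifts are 7, 8, 9, ….
Decoding iipow: i−7=b, i−8=a, p−9=g, o−10=e, w−11=l.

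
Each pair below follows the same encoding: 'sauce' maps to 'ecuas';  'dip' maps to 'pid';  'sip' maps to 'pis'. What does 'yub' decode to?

buy

The output letters match the input read backwards: sauce reversed is ecuas. It's just the letters in reverse order.
Undoing it on yub: then reverse → buy.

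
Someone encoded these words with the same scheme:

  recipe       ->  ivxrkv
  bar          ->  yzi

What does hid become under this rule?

srw

Each pair mirrors across the alphabet (r↔i, e↔v, c↔x): positions sum to 25. This is the alphabet-reversal cipher (Atbash): a becomes z, b becomes y, etc.
For hid: h↔s, i↔r, d↔w.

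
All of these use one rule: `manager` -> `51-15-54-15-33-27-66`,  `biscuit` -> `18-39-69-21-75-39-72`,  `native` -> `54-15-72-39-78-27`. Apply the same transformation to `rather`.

66-15-72-36-27-66

m(#13)→51 and a(#1)→15: differences scale by 3, so n = 3·pos + 12. With a=1..z=26, the number is 3·pos + 12.
On rather: r=18→66, a=1→15, t=20→72, h=8→36, e=5→27, r=18→66.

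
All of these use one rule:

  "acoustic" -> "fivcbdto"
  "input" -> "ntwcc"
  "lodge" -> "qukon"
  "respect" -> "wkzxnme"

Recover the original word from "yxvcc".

trout

In acoustic: a→f is +5, c→i is +6, o→v is +7, u→c is +8 — the shift increases by 1 each position. Letter i (0-indexed) is shifted by i+5, so successive shifts are 5, 6, 7, ….
Decoding yxvcc: y−5=t, x−6=r, v−7=o, c−8=u, c−9=t.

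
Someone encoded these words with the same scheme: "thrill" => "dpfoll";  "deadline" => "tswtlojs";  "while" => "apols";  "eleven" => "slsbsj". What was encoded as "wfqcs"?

t(19)→d(3) and h(7)→p(15) fit y≡25x+22 (mod 26); the inverse of 25 mod 26 is 25. Each letter's alphabet position (a=0..z=25) is mapped through 25·x+22 mod 26 — an affine cipher.
Reversing it on wfqcs: w(22)→25·(22−22)≡0=a; f(5)→25·(5−22)≡17=r; q(16)→25·(16−22)≡6=g; c(2)→25·(2−22)≡20=u; s(18)→25·(18−22)≡4=e (all mod 26).

argue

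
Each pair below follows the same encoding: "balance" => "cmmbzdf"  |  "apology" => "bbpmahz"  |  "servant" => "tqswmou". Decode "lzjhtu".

Shifts by position in balance: pos 0: b→c (+1), pos 1: a→m (+12), pos 2: l→m (+1), pos 3: a→b (+1), pos 4: n→z (+12), pos 5: c→d (+1) — repeating every 3. A repeating key of period 3 is used — shifts +1, +12, +1 over and over.
Reversing it on lzjhtu: l−1=k, z−12=n, j−1=i, h−1=g, t−12=h, u−1=t.

knight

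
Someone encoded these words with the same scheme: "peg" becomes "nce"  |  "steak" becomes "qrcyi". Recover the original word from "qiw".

sky

Compare letters: p→n is +24, e→c is +24, g→e is +24 — a constant shift. Every letter moves 24 places later in the alphabet, wrapping around z→a.
Reversing it on qiw: q−24=s, i−24=k, w−24=y.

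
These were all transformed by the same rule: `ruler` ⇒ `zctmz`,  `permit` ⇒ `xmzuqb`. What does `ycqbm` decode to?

quite

Compare letters: r→z is +8, u→c is +8, l→t is +8 — a constant shift. This is a Caesar cipher with shift 8.
Decoding ycqbm: y−8=q, c−8=u, q−8=i, b−8=t, m−8=e.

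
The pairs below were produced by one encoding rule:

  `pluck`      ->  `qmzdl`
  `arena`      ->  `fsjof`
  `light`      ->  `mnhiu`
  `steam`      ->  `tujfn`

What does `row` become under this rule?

stx

The shift depends on letter class: consonant p→q is +1, but vowel u→z is +5. The rule splits by letter class: vowels +5, consonants +1.
On row: r(cons)+1=s, o(vowel)+5=t, w(cons)+1=x.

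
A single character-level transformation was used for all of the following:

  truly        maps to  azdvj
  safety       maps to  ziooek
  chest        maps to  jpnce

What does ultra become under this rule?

btcbl

In truly: t→a is +7, r→z is +8, u→d is +9, l→v is +10 — the shift increases by 1 each position. The shift increases by 1 at each position, starting from +7: 7, 8, 9, ….
On ultra: u+7=b, l+8=t, t+9=c, r+10=b, a+11=l.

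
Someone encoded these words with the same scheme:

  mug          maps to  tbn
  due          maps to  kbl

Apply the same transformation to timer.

Compare letters: m→t is +7, u→b is +7, g→n is +7 — a constant shift. It's a constant shift of +7 (ROT7).
On timer: t+7=a, i+7=p, m+7=t, e+7=l, r+7=y.

aptly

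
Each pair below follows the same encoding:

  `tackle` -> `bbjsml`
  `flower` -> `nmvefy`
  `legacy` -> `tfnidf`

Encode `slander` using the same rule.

Shifts by position in tackle: pos 0: t→b (+8), pos 1: a→b (+1), pos 2: c→j (+7), pos 3: k→s (+8), pos 4: l→m (+1), pos 5: e→l (+7) — repeating every 3. The shifts repeat in a cycle of length 3: positions 0,1,… shift by +8, +1, +7, then the pattern repeats.
On slander: s+8=a, l+1=m, a+7=h, n+8=v, d+1=e, e+7=l, r+8=z.

amhvelz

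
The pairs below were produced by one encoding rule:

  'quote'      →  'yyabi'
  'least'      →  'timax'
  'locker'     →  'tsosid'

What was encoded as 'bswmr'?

The shifts repeat in a cycle of length 3: positions 0,1,… shift by +8, +4, +12, then the pattern repeats.
Decoding bswmr: b−8=t, s−4=o, w−12=k, m−8=e, r−4=n.

token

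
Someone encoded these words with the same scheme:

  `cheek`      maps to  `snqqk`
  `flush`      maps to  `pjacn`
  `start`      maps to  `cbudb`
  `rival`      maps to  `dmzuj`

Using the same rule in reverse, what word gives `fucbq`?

c(2)→s(18) and h(7)→n(13) fit y≡25x+20 (mod 26); the inverse of 25 mod 26 is 25. This is an affine cipher: with a=0,…,z=25, each position x becomes (25x+20) mod 26.
Decoding fucbq: f(5)→25·(5−20)≡15=p; u(20)→25·(20−20)≡0=a; c(2)→25·(2−20)≡18=s; b(1)→25·(1−20)≡19=t; q(16)→25·(16−20)≡4=e (all mod 26).

paste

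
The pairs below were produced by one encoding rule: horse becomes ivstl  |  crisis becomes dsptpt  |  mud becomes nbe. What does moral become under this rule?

nvshm

The rule splits by letter class: vowels +7, consonants +1.
For moral: m(cons)+1=n, o(vowel)+7=v, r(cons)+1=s, a(vowel)+7=h, l(cons)+1=m.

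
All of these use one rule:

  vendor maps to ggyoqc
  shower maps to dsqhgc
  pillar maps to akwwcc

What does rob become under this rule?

The shift depends on letter class: consonant v→g is +11, but vowel e→g is +2. The rule splits by letter class: vowels +2, consonants +11.
On rob: r(cons)+11=c, o(vowel)+2=q, b(cons)+11=m.

cqm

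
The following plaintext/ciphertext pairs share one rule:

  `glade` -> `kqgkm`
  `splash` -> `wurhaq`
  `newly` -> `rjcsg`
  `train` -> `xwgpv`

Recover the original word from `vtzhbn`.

rotate

In glade: g→k is +4, l→q is +5, a→g is +6, d→k is +7 — the shift increases by 1 each position. Each letter shifts forward by (position + 4), i.e. 4, 5, 6, … — the shift grows by one for each successive letter.
Undoing it on vtzhbn: v−4=r, t−5=o, z−6=t, h−7=a, b−8=t, n−9=e.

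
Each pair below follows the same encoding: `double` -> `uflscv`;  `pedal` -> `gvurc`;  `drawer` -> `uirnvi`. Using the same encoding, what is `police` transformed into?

Compare letters: d→u is +17, o→f is +17, u→l is +17 — a constant shift. It's a constant shift of +17 (ROT17).
For police: p+17=g, o+17=f, l+17=c, i+17=z, c+17=t, e+17=v.

gfcztv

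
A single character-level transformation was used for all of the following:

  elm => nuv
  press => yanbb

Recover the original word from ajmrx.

radio

This is a Caesar cipher with shift 9.
Undoing it on ajmrx: a−9=r, j−9=a, m−9=d, r−9=i, x−9=o.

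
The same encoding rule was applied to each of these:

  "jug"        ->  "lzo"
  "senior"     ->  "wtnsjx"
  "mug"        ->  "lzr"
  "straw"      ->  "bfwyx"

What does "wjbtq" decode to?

lower

The output letters match the input read backwards, each shifted +5: jug reversed is guj. Two steps: reverse the string, then apply a Caesar shift of +5.
Decoding wjbtq: shift back: w−5=r, j−5=e, b−5=w, t−5=o, q−5=l → rewol; then reverse → lower.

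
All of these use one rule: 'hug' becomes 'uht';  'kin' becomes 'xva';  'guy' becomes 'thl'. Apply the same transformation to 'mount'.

It's a constant shift of +13 (ROT13).
For mount: m+13=z, o+13=b, u+13=h, n+13=a, t+13=g.

zbhag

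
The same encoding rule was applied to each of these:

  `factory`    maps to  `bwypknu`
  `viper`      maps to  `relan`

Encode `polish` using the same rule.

lkheod

Compare letters: f→b is +22, a→w is +22, c→y is +22 — a constant shift. Each letter is shifted forward by 22 in the alphabet (a Caesar shift of +22).
For polish: p+22=l, o+22=k, l+22=h, i+22=e, s+22=o, h+22=d.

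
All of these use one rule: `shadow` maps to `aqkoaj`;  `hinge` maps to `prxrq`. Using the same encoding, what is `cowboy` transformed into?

Letter i (0-indexed) is shifted by i+8, so successive shifts are 8, 9, 10, ….
For cowboy: c+8=k, o+9=x, w+10=g, b+11=m, o+12=a, y+13=l.

kxgmal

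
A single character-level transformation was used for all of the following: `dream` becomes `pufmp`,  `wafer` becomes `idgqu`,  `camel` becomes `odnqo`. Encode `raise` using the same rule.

It's a Vigenère-style cipher with numeric key [12,3,1]: position i shifts by key[i mod 3].
On raise: r+12=d, a+3=d, i+1=j, s+12=e, e+3=h.

ddjeh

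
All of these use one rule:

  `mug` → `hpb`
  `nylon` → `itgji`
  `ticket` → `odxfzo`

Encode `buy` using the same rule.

It's a constant shift of +21 (ROT21).
On buy: b+21=w, u+21=p, y+21=t.

wpt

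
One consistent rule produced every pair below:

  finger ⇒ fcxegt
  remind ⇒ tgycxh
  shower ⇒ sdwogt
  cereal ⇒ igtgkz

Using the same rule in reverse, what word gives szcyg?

f(5)→f(5) and i(8)→c(2) fit y≡25x+10 (mod 26); the inverse of 25 mod 26 is 25. Each letter's alphabet position (a=0..z=25) is mapped through 25·x+10 mod 26 — an affine cipher.
Decoding szcyg: s(18)→25·(18−10)≡18=s; z(25)→25·(25−10)≡11=l; c(2)→25·(2−10)≡8=i; y(24)→25·(24−10)≡12=m; g(6)→25·(6−10)≡4=e (all mod 26).

slime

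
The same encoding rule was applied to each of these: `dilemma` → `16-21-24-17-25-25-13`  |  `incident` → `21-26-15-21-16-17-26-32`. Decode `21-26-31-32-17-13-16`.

Letters become their 1-based position plus 12 (so a→13, b→14, …).
Undoing it on 21-26-31-32-17-13-16: 21→(21−12)÷1=9=i, 26→(26−12)÷1=14=n, 31→(31−12)÷1=19=s, 32→(32−12)÷1=20=t, 17→(17−12)÷1=5=e, 13→(13−12)÷1=1=a, 16→(16−12)÷1=4=d.

instead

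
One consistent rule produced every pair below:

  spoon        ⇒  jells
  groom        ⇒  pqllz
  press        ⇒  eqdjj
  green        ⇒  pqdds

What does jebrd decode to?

Each letter's alphabet position (a=0..z=25) is mapped through 19·x+5 mod 26 — an affine cipher.
Decoding jebrd: j(9)→11·(9−5)≡18=s; e(4)→11·(4−5)≡15=p; b(1)→11·(1−5)≡8=i; r(17)→11·(17−5)≡2=c; d(3)→11·(3−5)≡4=e (all mod 26).

spice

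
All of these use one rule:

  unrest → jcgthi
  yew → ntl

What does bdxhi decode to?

moist

Compare letters: u→j is +15, n→c is +15, r→g is +15 — a constant shift. It's a constant shift of +15 (ROT15).
Decoding bdxhi: b−15=m, d−15=o, x−15=i, h−15=s, i−15=t.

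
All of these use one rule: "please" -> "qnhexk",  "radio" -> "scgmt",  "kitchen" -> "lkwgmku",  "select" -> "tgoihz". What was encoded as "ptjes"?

organ

In please: p→q is +1, l→n is +2, e→h is +3, a→e is +4 — the shift increases by 1 each position. Letter i (0-indexed) is shifted by i+1, so successive shifts are 1, 2, 3, ….
Reversing it on ptjes: p−1=o, t−2=r, j−3=g, e−4=a, s−5=n.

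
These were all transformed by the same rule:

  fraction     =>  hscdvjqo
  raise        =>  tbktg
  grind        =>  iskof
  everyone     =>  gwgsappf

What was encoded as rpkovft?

pointer

Shifts by position in fraction: pos 0: f→h (+2), pos 1: r→s (+1), pos 2: a→c (+2), pos 3: c→d (+1) — repeating every 2. The shifts repeat in a cycle of length 2: positions 0,1,… shift by +2, +1, then the pattern repeats.
Decoding rpkovft: r−2=p, p−1=o, k−2=i, o−1=n, v−2=t, f−1=e, t−2=r.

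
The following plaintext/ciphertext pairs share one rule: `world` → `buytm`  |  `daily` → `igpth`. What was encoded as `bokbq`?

In world: w→b is +5, o→u is +6, r→y is +7, l→t is +8 — the shift increases by 1 each position. Letter i (0-indexed) is shifted by i+5, so successive shifts are 5, 6, 7, ….
Reversing it on bokbq: b−5=w, o−6=i, k−7=d, b−8=t, q−9=h.

width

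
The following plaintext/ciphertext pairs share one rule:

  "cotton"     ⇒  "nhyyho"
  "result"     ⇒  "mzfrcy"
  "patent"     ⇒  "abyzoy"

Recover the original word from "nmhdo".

c(2)→n(13) and o(14)→h(7) fit y≡19x+1 (mod 26); the inverse of 19 mod 26 is 11. Treating letters as 0–25, the rule is x ↦ 19x + 1 (mod 26).
Undoing it on nmhdo: n(13)→11·(13−1)≡2=c; m(12)→11·(12−1)≡17=r; h(7)→11·(7−1)≡14=o; d(3)→11·(3−1)≡22=w; o(14)→11·(14−1)≡13=n (all mod 26).

crown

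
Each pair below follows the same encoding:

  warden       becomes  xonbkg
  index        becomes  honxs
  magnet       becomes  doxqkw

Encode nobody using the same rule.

inylyx

The output letters match the input read backwards, each shifted +10: warden reversed is nedraw. The word is reversed, then every letter is shifted forward by 10.
On nobody: reverse → ydobon; then shift: y+10=i, d+10=n, o+10=y, b+10=l, o+10=y, n+10=x.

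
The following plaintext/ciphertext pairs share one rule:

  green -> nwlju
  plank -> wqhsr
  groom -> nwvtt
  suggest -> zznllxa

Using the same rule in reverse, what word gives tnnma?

The shifts repeat in a cycle of length 2: positions 0,1,… shift by +7, +5, then the pattern repeats.
Undoing it on tnnma: t−7=m, n−5=i, n−7=g, m−5=h, a−7=t.

might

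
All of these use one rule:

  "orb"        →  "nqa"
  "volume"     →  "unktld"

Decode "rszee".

staff

It's a constant shift of +25 (ROT25).
Decoding rszee: r−25=s, s−25=t, z−25=a, e−25=f, e−25=f.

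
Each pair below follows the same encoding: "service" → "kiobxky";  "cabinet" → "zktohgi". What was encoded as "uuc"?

woo

The output letters match the input read backwards, each shifted +6: service reversed is ecivres. The word is reversed, then every letter is shifted forward by 6.
Reversing it on uuc: shift back: u−6=o, u−6=o, c−6=w → oow; then reverse → woo.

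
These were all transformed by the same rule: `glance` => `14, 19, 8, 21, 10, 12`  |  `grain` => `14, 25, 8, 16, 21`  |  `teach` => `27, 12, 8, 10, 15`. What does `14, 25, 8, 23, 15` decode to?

g is letter #7 and maps to 14: an offset of 7. The number is (letter's place in the alphabet, a=1) + 7.
Decoding 14, 25, 8, 23, 15: 14→(14−7)÷1=7=g, 25→(25−7)÷1=18=r, 8→(8−7)÷1=1=a, 23→(23−7)÷1=16=p, 15→(15−7)÷1=8=h.

graph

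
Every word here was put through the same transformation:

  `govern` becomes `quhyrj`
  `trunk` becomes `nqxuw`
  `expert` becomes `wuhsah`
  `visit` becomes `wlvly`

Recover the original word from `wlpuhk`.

The output letters match the input read backwards, each shifted +3: govern reversed is nrevog. Read the word backwards and shift each letter +3.
Reversing it on wlpuhk: shift back: w−3=t, l−3=i, p−3=m, u−3=r, h−3=e, k−3=h → timreh; then reverse → hermit.

hermit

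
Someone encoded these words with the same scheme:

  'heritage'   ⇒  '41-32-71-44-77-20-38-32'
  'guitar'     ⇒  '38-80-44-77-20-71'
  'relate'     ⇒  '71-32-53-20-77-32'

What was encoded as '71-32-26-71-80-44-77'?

recruit

The formula is n = 3×(alphabet index, a=1) + 17.
Undoing it on 71-32-26-71-80-44-77: 71→(71−17)÷3=18=r, 32→(32−17)÷3=5=e, 26→(26−17)÷3=3=c, 71→(71−17)÷3=18=r, 80→(80−17)÷3=21=u, 44→(44−17)÷3=9=i, 77→(77−17)÷3=20=t.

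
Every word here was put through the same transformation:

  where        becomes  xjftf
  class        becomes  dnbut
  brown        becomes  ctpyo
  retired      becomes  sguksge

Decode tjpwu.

shout

Shifts by position in where: pos 0: w→x (+1), pos 1: h→j (+2), pos 2: e→f (+1), pos 3: r→t (+2) — repeating every 2. It's a Vigenère-style cipher with numeric key [1,2]: position i shifts by key[i mod 2].
Decoding tjpwu: t−1=s, j−2=h, p−1=o, w−2=u, u−1=t.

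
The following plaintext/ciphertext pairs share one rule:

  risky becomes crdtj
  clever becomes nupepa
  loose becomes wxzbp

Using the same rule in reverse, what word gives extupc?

toilet

A repeating key of period 2 is used — shifts +11, +9 over and over.
Decoding extupc: e−11=t, x−9=o, t−11=i, u−9=l, p−11=e, c−9=t.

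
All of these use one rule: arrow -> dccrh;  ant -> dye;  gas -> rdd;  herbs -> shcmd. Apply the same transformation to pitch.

alens

Vowels shift forward by 3 and consonants shift forward by 11.
For pitch: p(cons)+11=a, i(vowel)+3=l, t(cons)+11=e, c(cons)+11=n, h(cons)+11=s.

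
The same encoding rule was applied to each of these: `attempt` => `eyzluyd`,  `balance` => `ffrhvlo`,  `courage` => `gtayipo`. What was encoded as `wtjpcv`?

Each letter shifts forward by (position + 4), i.e. 4, 5, 6, … — the shift grows by one for each successive letter.
Decoding wtjpcv: w−4=s, t−5=o, j−6=d, p−7=i, c−8=u, v−9=m.

sodium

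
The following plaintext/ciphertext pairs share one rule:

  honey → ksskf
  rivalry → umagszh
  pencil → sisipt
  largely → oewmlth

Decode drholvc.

ancient

In honey: h→k is +3, o→s is +4, n→s is +5, e→k is +6 — the shift increases by 1 each position. Letter i (0-indexed) is shifted by i+3, so successive shifts are 3, 4, 5, ….
Undoing it on drholvc: d−3=a, r−4=n, h−5=c, o−6=i, l−7=e, v−8=n, c−9=t.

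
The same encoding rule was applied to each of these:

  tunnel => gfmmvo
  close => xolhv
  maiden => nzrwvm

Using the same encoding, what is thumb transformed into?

Each pair mirrors across the alphabet (t↔g, u↔f, n↔m): positions sum to 25. This is the alphabet-reversal cipher (Atbash): a becomes z, b becomes y, etc.
On thumb: t↔g, h↔s, u↔f, m↔n, b↔y.

gsfny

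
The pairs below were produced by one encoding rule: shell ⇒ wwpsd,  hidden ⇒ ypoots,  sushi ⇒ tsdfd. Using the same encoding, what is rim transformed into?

xtc

The output letters match the input read backwards, each shifted +11: shell reversed is llehs. Two steps: reverse the string, then apply a Caesar shift of +11.
For rim: reverse → mir; then shift: m+11=x, i+11=t, r+11=c.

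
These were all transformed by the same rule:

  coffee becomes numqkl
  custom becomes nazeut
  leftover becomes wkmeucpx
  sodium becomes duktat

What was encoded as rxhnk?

A repeating key of period 3 is used — shifts +11, +6, +7 over and over.
Decoding rxhnk: r−11=g, x−6=r, h−7=a, n−11=c, k−6=e.

grace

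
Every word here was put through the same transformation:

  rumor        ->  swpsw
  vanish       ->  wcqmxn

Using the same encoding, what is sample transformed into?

tcptqk

In rumor: r→s is +1, u→w is +2, m→p is +3, o→s is +4 — the shift increases by 1 each position. Letter i (0-indexed) is shifted by i+1, so successive shifts are 1, 2, 3, ….
For sample: s+1=t, a+2=c, m+3=p, p+4=t, l+5=q, e+6=k.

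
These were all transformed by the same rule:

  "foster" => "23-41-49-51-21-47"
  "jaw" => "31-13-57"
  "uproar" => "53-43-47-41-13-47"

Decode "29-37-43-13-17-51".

impact

f(#6)→23 and o(#15)→41: differences scale by 2, so n = 2·pos + 11. Each letter becomes 2×(its alphabet position, a=1..z=26) + 11.
Undoing it on 29-37-43-13-17-51: 29→(29−11)÷2=9=i, 37→(37−11)÷2=13=m, 43→(43−11)÷2=16=p, 13→(13−11)÷2=1=a, 17→(17−11)÷2=3=c, 51→(51−11)÷2=20=t.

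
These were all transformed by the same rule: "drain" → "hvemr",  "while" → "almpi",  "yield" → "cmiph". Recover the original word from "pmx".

This is a Caesar cipher with shift 4.
Decoding pmx: p−4=l, m−4=i, x−4=t.

lit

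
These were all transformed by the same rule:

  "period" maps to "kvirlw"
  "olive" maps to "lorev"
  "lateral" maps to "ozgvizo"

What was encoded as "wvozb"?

delay

Each pair mirrors across the alphabet (p↔k, e↔v, r↔i): positions sum to 25. This is the alphabet-reversal cipher (Atbash): a becomes z, b becomes y, etc.
Decoding wvozb: w↔d, v↔e, o↔l, z↔a, b↔y.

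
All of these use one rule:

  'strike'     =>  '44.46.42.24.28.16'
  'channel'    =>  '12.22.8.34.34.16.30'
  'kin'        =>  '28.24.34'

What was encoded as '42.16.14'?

red

s(#19)→44 and t(#20)→46: differences scale by 2, so n = 2·pos + 6. Each letter becomes 2×(its alphabet position, a=1..z=26) + 6.
Decoding 42.16.14: 42→(42−6)÷2=18=r, 16→(16−6)÷2=5=e, 14→(14−6)÷2=4=d.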